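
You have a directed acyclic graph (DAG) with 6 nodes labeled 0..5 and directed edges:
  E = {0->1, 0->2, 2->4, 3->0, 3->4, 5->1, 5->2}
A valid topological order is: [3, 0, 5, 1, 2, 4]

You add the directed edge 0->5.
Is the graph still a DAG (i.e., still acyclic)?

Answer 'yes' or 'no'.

Answer: yes

Derivation:
Given toposort: [3, 0, 5, 1, 2, 4]
Position of 0: index 1; position of 5: index 2
New edge 0->5: forward
Forward edge: respects the existing order. Still a DAG, same toposort still valid.
Still a DAG? yes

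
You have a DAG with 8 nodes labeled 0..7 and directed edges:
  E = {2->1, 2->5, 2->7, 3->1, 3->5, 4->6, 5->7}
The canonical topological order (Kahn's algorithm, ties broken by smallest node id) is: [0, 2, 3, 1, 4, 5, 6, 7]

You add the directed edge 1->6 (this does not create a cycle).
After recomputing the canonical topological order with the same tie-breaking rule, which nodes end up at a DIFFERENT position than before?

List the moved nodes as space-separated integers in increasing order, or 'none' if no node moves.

Old toposort: [0, 2, 3, 1, 4, 5, 6, 7]
Added edge 1->6
Recompute Kahn (smallest-id tiebreak):
  initial in-degrees: [0, 2, 0, 0, 0, 2, 2, 2]
  ready (indeg=0): [0, 2, 3, 4]
  pop 0: no out-edges | ready=[2, 3, 4] | order so far=[0]
  pop 2: indeg[1]->1; indeg[5]->1; indeg[7]->1 | ready=[3, 4] | order so far=[0, 2]
  pop 3: indeg[1]->0; indeg[5]->0 | ready=[1, 4, 5] | order so far=[0, 2, 3]
  pop 1: indeg[6]->1 | ready=[4, 5] | order so far=[0, 2, 3, 1]
  pop 4: indeg[6]->0 | ready=[5, 6] | order so far=[0, 2, 3, 1, 4]
  pop 5: indeg[7]->0 | ready=[6, 7] | order so far=[0, 2, 3, 1, 4, 5]
  pop 6: no out-edges | ready=[7] | order so far=[0, 2, 3, 1, 4, 5, 6]
  pop 7: no out-edges | ready=[] | order so far=[0, 2, 3, 1, 4, 5, 6, 7]
New canonical toposort: [0, 2, 3, 1, 4, 5, 6, 7]
Compare positions:
  Node 0: index 0 -> 0 (same)
  Node 1: index 3 -> 3 (same)
  Node 2: index 1 -> 1 (same)
  Node 3: index 2 -> 2 (same)
  Node 4: index 4 -> 4 (same)
  Node 5: index 5 -> 5 (same)
  Node 6: index 6 -> 6 (same)
  Node 7: index 7 -> 7 (same)
Nodes that changed position: none

Answer: none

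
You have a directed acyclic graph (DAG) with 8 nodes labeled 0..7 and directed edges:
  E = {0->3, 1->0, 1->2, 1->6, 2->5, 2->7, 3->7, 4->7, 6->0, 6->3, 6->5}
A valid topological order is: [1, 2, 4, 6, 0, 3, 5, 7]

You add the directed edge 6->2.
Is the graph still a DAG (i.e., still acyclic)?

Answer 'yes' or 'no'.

Answer: yes

Derivation:
Given toposort: [1, 2, 4, 6, 0, 3, 5, 7]
Position of 6: index 3; position of 2: index 1
New edge 6->2: backward (u after v in old order)
Backward edge: old toposort is now invalid. Check if this creates a cycle.
Does 2 already reach 6? Reachable from 2: [2, 5, 7]. NO -> still a DAG (reorder needed).
Still a DAG? yes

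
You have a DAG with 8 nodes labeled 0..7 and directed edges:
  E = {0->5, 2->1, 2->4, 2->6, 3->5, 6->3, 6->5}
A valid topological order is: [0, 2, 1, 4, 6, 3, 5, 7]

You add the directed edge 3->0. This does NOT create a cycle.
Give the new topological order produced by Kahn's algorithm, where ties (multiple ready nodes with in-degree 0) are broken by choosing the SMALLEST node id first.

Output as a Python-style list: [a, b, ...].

Old toposort: [0, 2, 1, 4, 6, 3, 5, 7]
Added edge: 3->0
Position of 3 (5) > position of 0 (0). Must reorder: 3 must now come before 0.
Run Kahn's algorithm (break ties by smallest node id):
  initial in-degrees: [1, 1, 0, 1, 1, 3, 1, 0]
  ready (indeg=0): [2, 7]
  pop 2: indeg[1]->0; indeg[4]->0; indeg[6]->0 | ready=[1, 4, 6, 7] | order so far=[2]
  pop 1: no out-edges | ready=[4, 6, 7] | order so far=[2, 1]
  pop 4: no out-edges | ready=[6, 7] | order so far=[2, 1, 4]
  pop 6: indeg[3]->0; indeg[5]->2 | ready=[3, 7] | order so far=[2, 1, 4, 6]
  pop 3: indeg[0]->0; indeg[5]->1 | ready=[0, 7] | order so far=[2, 1, 4, 6, 3]
  pop 0: indeg[5]->0 | ready=[5, 7] | order so far=[2, 1, 4, 6, 3, 0]
  pop 5: no out-edges | ready=[7] | order so far=[2, 1, 4, 6, 3, 0, 5]
  pop 7: no out-edges | ready=[] | order so far=[2, 1, 4, 6, 3, 0, 5, 7]
  Result: [2, 1, 4, 6, 3, 0, 5, 7]

Answer: [2, 1, 4, 6, 3, 0, 5, 7]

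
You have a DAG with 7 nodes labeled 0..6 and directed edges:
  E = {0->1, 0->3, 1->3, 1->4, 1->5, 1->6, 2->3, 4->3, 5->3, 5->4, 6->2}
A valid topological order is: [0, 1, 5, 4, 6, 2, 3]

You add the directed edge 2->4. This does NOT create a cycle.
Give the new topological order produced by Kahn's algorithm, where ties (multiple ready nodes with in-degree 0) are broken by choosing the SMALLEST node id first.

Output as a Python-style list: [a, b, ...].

Old toposort: [0, 1, 5, 4, 6, 2, 3]
Added edge: 2->4
Position of 2 (5) > position of 4 (3). Must reorder: 2 must now come before 4.
Run Kahn's algorithm (break ties by smallest node id):
  initial in-degrees: [0, 1, 1, 5, 3, 1, 1]
  ready (indeg=0): [0]
  pop 0: indeg[1]->0; indeg[3]->4 | ready=[1] | order so far=[0]
  pop 1: indeg[3]->3; indeg[4]->2; indeg[5]->0; indeg[6]->0 | ready=[5, 6] | order so far=[0, 1]
  pop 5: indeg[3]->2; indeg[4]->1 | ready=[6] | order so far=[0, 1, 5]
  pop 6: indeg[2]->0 | ready=[2] | order so far=[0, 1, 5, 6]
  pop 2: indeg[3]->1; indeg[4]->0 | ready=[4] | order so far=[0, 1, 5, 6, 2]
  pop 4: indeg[3]->0 | ready=[3] | order so far=[0, 1, 5, 6, 2, 4]
  pop 3: no out-edges | ready=[] | order so far=[0, 1, 5, 6, 2, 4, 3]
  Result: [0, 1, 5, 6, 2, 4, 3]

Answer: [0, 1, 5, 6, 2, 4, 3]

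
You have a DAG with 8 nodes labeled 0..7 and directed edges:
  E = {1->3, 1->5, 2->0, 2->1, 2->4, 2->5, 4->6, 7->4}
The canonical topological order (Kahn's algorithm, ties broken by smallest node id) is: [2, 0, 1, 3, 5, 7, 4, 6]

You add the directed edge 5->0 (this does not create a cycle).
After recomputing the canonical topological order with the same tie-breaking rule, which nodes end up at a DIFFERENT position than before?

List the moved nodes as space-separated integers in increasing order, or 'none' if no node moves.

Old toposort: [2, 0, 1, 3, 5, 7, 4, 6]
Added edge 5->0
Recompute Kahn (smallest-id tiebreak):
  initial in-degrees: [2, 1, 0, 1, 2, 2, 1, 0]
  ready (indeg=0): [2, 7]
  pop 2: indeg[0]->1; indeg[1]->0; indeg[4]->1; indeg[5]->1 | ready=[1, 7] | order so far=[2]
  pop 1: indeg[3]->0; indeg[5]->0 | ready=[3, 5, 7] | order so far=[2, 1]
  pop 3: no out-edges | ready=[5, 7] | order so far=[2, 1, 3]
  pop 5: indeg[0]->0 | ready=[0, 7] | order so far=[2, 1, 3, 5]
  pop 0: no out-edges | ready=[7] | order so far=[2, 1, 3, 5, 0]
  pop 7: indeg[4]->0 | ready=[4] | order so far=[2, 1, 3, 5, 0, 7]
  pop 4: indeg[6]->0 | ready=[6] | order so far=[2, 1, 3, 5, 0, 7, 4]
  pop 6: no out-edges | ready=[] | order so far=[2, 1, 3, 5, 0, 7, 4, 6]
New canonical toposort: [2, 1, 3, 5, 0, 7, 4, 6]
Compare positions:
  Node 0: index 1 -> 4 (moved)
  Node 1: index 2 -> 1 (moved)
  Node 2: index 0 -> 0 (same)
  Node 3: index 3 -> 2 (moved)
  Node 4: index 6 -> 6 (same)
  Node 5: index 4 -> 3 (moved)
  Node 6: index 7 -> 7 (same)
  Node 7: index 5 -> 5 (same)
Nodes that changed position: 0 1 3 5

Answer: 0 1 3 5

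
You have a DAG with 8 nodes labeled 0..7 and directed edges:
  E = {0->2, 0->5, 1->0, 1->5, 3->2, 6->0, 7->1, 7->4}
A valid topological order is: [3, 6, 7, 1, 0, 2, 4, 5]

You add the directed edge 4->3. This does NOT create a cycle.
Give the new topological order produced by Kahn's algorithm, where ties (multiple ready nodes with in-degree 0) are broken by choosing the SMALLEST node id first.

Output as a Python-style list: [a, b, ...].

Answer: [6, 7, 1, 0, 4, 3, 2, 5]

Derivation:
Old toposort: [3, 6, 7, 1, 0, 2, 4, 5]
Added edge: 4->3
Position of 4 (6) > position of 3 (0). Must reorder: 4 must now come before 3.
Run Kahn's algorithm (break ties by smallest node id):
  initial in-degrees: [2, 1, 2, 1, 1, 2, 0, 0]
  ready (indeg=0): [6, 7]
  pop 6: indeg[0]->1 | ready=[7] | order so far=[6]
  pop 7: indeg[1]->0; indeg[4]->0 | ready=[1, 4] | order so far=[6, 7]
  pop 1: indeg[0]->0; indeg[5]->1 | ready=[0, 4] | order so far=[6, 7, 1]
  pop 0: indeg[2]->1; indeg[5]->0 | ready=[4, 5] | order so far=[6, 7, 1, 0]
  pop 4: indeg[3]->0 | ready=[3, 5] | order so far=[6, 7, 1, 0, 4]
  pop 3: indeg[2]->0 | ready=[2, 5] | order so far=[6, 7, 1, 0, 4, 3]
  pop 2: no out-edges | ready=[5] | order so far=[6, 7, 1, 0, 4, 3, 2]
  pop 5: no out-edges | ready=[] | order so far=[6, 7, 1, 0, 4, 3, 2, 5]
  Result: [6, 7, 1, 0, 4, 3, 2, 5]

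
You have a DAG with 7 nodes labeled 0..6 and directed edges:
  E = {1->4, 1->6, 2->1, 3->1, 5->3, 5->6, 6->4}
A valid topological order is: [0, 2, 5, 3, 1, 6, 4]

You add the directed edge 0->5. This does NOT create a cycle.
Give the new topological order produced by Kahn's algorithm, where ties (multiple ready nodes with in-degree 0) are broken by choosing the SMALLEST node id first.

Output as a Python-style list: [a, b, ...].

Answer: [0, 2, 5, 3, 1, 6, 4]

Derivation:
Old toposort: [0, 2, 5, 3, 1, 6, 4]
Added edge: 0->5
Position of 0 (0) < position of 5 (2). Old order still valid.
Run Kahn's algorithm (break ties by smallest node id):
  initial in-degrees: [0, 2, 0, 1, 2, 1, 2]
  ready (indeg=0): [0, 2]
  pop 0: indeg[5]->0 | ready=[2, 5] | order so far=[0]
  pop 2: indeg[1]->1 | ready=[5] | order so far=[0, 2]
  pop 5: indeg[3]->0; indeg[6]->1 | ready=[3] | order so far=[0, 2, 5]
  pop 3: indeg[1]->0 | ready=[1] | order so far=[0, 2, 5, 3]
  pop 1: indeg[4]->1; indeg[6]->0 | ready=[6] | order so far=[0, 2, 5, 3, 1]
  pop 6: indeg[4]->0 | ready=[4] | order so far=[0, 2, 5, 3, 1, 6]
  pop 4: no out-edges | ready=[] | order so far=[0, 2, 5, 3, 1, 6, 4]
  Result: [0, 2, 5, 3, 1, 6, 4]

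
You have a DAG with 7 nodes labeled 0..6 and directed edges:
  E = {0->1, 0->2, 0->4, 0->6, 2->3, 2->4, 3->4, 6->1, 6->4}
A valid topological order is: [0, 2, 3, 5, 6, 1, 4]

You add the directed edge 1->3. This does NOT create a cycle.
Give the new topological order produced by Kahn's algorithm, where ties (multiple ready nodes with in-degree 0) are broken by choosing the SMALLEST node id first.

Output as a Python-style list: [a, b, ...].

Old toposort: [0, 2, 3, 5, 6, 1, 4]
Added edge: 1->3
Position of 1 (5) > position of 3 (2). Must reorder: 1 must now come before 3.
Run Kahn's algorithm (break ties by smallest node id):
  initial in-degrees: [0, 2, 1, 2, 4, 0, 1]
  ready (indeg=0): [0, 5]
  pop 0: indeg[1]->1; indeg[2]->0; indeg[4]->3; indeg[6]->0 | ready=[2, 5, 6] | order so far=[0]
  pop 2: indeg[3]->1; indeg[4]->2 | ready=[5, 6] | order so far=[0, 2]
  pop 5: no out-edges | ready=[6] | order so far=[0, 2, 5]
  pop 6: indeg[1]->0; indeg[4]->1 | ready=[1] | order so far=[0, 2, 5, 6]
  pop 1: indeg[3]->0 | ready=[3] | order so far=[0, 2, 5, 6, 1]
  pop 3: indeg[4]->0 | ready=[4] | order so far=[0, 2, 5, 6, 1, 3]
  pop 4: no out-edges | ready=[] | order so far=[0, 2, 5, 6, 1, 3, 4]
  Result: [0, 2, 5, 6, 1, 3, 4]

Answer: [0, 2, 5, 6, 1, 3, 4]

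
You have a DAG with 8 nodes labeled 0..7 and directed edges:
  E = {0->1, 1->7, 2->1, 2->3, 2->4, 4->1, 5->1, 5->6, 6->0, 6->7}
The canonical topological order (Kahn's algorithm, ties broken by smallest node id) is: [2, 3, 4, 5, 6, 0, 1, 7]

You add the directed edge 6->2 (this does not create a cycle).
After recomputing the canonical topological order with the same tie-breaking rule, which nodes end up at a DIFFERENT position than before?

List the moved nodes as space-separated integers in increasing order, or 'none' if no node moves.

Old toposort: [2, 3, 4, 5, 6, 0, 1, 7]
Added edge 6->2
Recompute Kahn (smallest-id tiebreak):
  initial in-degrees: [1, 4, 1, 1, 1, 0, 1, 2]
  ready (indeg=0): [5]
  pop 5: indeg[1]->3; indeg[6]->0 | ready=[6] | order so far=[5]
  pop 6: indeg[0]->0; indeg[2]->0; indeg[7]->1 | ready=[0, 2] | order so far=[5, 6]
  pop 0: indeg[1]->2 | ready=[2] | order so far=[5, 6, 0]
  pop 2: indeg[1]->1; indeg[3]->0; indeg[4]->0 | ready=[3, 4] | order so far=[5, 6, 0, 2]
  pop 3: no out-edges | ready=[4] | order so far=[5, 6, 0, 2, 3]
  pop 4: indeg[1]->0 | ready=[1] | order so far=[5, 6, 0, 2, 3, 4]
  pop 1: indeg[7]->0 | ready=[7] | order so far=[5, 6, 0, 2, 3, 4, 1]
  pop 7: no out-edges | ready=[] | order so far=[5, 6, 0, 2, 3, 4, 1, 7]
New canonical toposort: [5, 6, 0, 2, 3, 4, 1, 7]
Compare positions:
  Node 0: index 5 -> 2 (moved)
  Node 1: index 6 -> 6 (same)
  Node 2: index 0 -> 3 (moved)
  Node 3: index 1 -> 4 (moved)
  Node 4: index 2 -> 5 (moved)
  Node 5: index 3 -> 0 (moved)
  Node 6: index 4 -> 1 (moved)
  Node 7: index 7 -> 7 (same)
Nodes that changed position: 0 2 3 4 5 6

Answer: 0 2 3 4 5 6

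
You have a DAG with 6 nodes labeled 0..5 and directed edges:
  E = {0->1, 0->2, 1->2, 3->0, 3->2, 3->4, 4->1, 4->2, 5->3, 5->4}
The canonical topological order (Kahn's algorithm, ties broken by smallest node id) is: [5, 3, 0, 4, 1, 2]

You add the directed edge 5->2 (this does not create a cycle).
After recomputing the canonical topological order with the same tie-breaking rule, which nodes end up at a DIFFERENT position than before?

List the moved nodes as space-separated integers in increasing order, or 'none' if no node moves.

Old toposort: [5, 3, 0, 4, 1, 2]
Added edge 5->2
Recompute Kahn (smallest-id tiebreak):
  initial in-degrees: [1, 2, 5, 1, 2, 0]
  ready (indeg=0): [5]
  pop 5: indeg[2]->4; indeg[3]->0; indeg[4]->1 | ready=[3] | order so far=[5]
  pop 3: indeg[0]->0; indeg[2]->3; indeg[4]->0 | ready=[0, 4] | order so far=[5, 3]
  pop 0: indeg[1]->1; indeg[2]->2 | ready=[4] | order so far=[5, 3, 0]
  pop 4: indeg[1]->0; indeg[2]->1 | ready=[1] | order so far=[5, 3, 0, 4]
  pop 1: indeg[2]->0 | ready=[2] | order so far=[5, 3, 0, 4, 1]
  pop 2: no out-edges | ready=[] | order so far=[5, 3, 0, 4, 1, 2]
New canonical toposort: [5, 3, 0, 4, 1, 2]
Compare positions:
  Node 0: index 2 -> 2 (same)
  Node 1: index 4 -> 4 (same)
  Node 2: index 5 -> 5 (same)
  Node 3: index 1 -> 1 (same)
  Node 4: index 3 -> 3 (same)
  Node 5: index 0 -> 0 (same)
Nodes that changed position: none

Answer: none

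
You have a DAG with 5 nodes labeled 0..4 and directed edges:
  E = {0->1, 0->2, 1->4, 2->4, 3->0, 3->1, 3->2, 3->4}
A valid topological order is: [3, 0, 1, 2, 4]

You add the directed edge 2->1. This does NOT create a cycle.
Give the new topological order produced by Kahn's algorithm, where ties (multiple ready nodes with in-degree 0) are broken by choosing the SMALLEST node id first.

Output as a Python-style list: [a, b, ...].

Answer: [3, 0, 2, 1, 4]

Derivation:
Old toposort: [3, 0, 1, 2, 4]
Added edge: 2->1
Position of 2 (3) > position of 1 (2). Must reorder: 2 must now come before 1.
Run Kahn's algorithm (break ties by smallest node id):
  initial in-degrees: [1, 3, 2, 0, 3]
  ready (indeg=0): [3]
  pop 3: indeg[0]->0; indeg[1]->2; indeg[2]->1; indeg[4]->2 | ready=[0] | order so far=[3]
  pop 0: indeg[1]->1; indeg[2]->0 | ready=[2] | order so far=[3, 0]
  pop 2: indeg[1]->0; indeg[4]->1 | ready=[1] | order so far=[3, 0, 2]
  pop 1: indeg[4]->0 | ready=[4] | order so far=[3, 0, 2, 1]
  pop 4: no out-edges | ready=[] | order so far=[3, 0, 2, 1, 4]
  Result: [3, 0, 2, 1, 4]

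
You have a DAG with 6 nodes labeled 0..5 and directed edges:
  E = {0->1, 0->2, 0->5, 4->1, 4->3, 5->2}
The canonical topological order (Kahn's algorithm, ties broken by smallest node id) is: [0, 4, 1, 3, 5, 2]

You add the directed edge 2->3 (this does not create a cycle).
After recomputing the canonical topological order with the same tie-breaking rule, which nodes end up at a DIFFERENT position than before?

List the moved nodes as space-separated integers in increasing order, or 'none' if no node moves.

Answer: 2 3 5

Derivation:
Old toposort: [0, 4, 1, 3, 5, 2]
Added edge 2->3
Recompute Kahn (smallest-id tiebreak):
  initial in-degrees: [0, 2, 2, 2, 0, 1]
  ready (indeg=0): [0, 4]
  pop 0: indeg[1]->1; indeg[2]->1; indeg[5]->0 | ready=[4, 5] | order so far=[0]
  pop 4: indeg[1]->0; indeg[3]->1 | ready=[1, 5] | order so far=[0, 4]
  pop 1: no out-edges | ready=[5] | order so far=[0, 4, 1]
  pop 5: indeg[2]->0 | ready=[2] | order so far=[0, 4, 1, 5]
  pop 2: indeg[3]->0 | ready=[3] | order so far=[0, 4, 1, 5, 2]
  pop 3: no out-edges | ready=[] | order so far=[0, 4, 1, 5, 2, 3]
New canonical toposort: [0, 4, 1, 5, 2, 3]
Compare positions:
  Node 0: index 0 -> 0 (same)
  Node 1: index 2 -> 2 (same)
  Node 2: index 5 -> 4 (moved)
  Node 3: index 3 -> 5 (moved)
  Node 4: index 1 -> 1 (same)
  Node 5: index 4 -> 3 (moved)
Nodes that changed position: 2 3 5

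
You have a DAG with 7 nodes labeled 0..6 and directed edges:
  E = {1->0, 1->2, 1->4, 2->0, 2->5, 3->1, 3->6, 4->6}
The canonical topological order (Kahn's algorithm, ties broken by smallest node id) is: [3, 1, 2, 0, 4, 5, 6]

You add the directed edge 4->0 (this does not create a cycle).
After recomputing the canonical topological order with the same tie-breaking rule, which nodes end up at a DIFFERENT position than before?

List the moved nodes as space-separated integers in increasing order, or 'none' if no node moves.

Old toposort: [3, 1, 2, 0, 4, 5, 6]
Added edge 4->0
Recompute Kahn (smallest-id tiebreak):
  initial in-degrees: [3, 1, 1, 0, 1, 1, 2]
  ready (indeg=0): [3]
  pop 3: indeg[1]->0; indeg[6]->1 | ready=[1] | order so far=[3]
  pop 1: indeg[0]->2; indeg[2]->0; indeg[4]->0 | ready=[2, 4] | order so far=[3, 1]
  pop 2: indeg[0]->1; indeg[5]->0 | ready=[4, 5] | order so far=[3, 1, 2]
  pop 4: indeg[0]->0; indeg[6]->0 | ready=[0, 5, 6] | order so far=[3, 1, 2, 4]
  pop 0: no out-edges | ready=[5, 6] | order so far=[3, 1, 2, 4, 0]
  pop 5: no out-edges | ready=[6] | order so far=[3, 1, 2, 4, 0, 5]
  pop 6: no out-edges | ready=[] | order so far=[3, 1, 2, 4, 0, 5, 6]
New canonical toposort: [3, 1, 2, 4, 0, 5, 6]
Compare positions:
  Node 0: index 3 -> 4 (moved)
  Node 1: index 1 -> 1 (same)
  Node 2: index 2 -> 2 (same)
  Node 3: index 0 -> 0 (same)
  Node 4: index 4 -> 3 (moved)
  Node 5: index 5 -> 5 (same)
  Node 6: index 6 -> 6 (same)
Nodes that changed position: 0 4

Answer: 0 4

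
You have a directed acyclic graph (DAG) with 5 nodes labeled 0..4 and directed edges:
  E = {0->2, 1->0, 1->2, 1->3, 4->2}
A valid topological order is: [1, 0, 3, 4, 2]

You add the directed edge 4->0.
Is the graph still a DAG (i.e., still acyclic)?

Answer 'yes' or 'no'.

Answer: yes

Derivation:
Given toposort: [1, 0, 3, 4, 2]
Position of 4: index 3; position of 0: index 1
New edge 4->0: backward (u after v in old order)
Backward edge: old toposort is now invalid. Check if this creates a cycle.
Does 0 already reach 4? Reachable from 0: [0, 2]. NO -> still a DAG (reorder needed).
Still a DAG? yes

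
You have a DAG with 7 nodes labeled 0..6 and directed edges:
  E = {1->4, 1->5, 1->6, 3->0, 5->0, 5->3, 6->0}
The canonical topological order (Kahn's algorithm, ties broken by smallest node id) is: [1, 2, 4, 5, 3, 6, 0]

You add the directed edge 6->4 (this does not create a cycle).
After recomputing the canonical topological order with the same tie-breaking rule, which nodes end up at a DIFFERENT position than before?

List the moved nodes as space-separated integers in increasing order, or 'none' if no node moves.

Old toposort: [1, 2, 4, 5, 3, 6, 0]
Added edge 6->4
Recompute Kahn (smallest-id tiebreak):
  initial in-degrees: [3, 0, 0, 1, 2, 1, 1]
  ready (indeg=0): [1, 2]
  pop 1: indeg[4]->1; indeg[5]->0; indeg[6]->0 | ready=[2, 5, 6] | order so far=[1]
  pop 2: no out-edges | ready=[5, 6] | order so far=[1, 2]
  pop 5: indeg[0]->2; indeg[3]->0 | ready=[3, 6] | order so far=[1, 2, 5]
  pop 3: indeg[0]->1 | ready=[6] | order so far=[1, 2, 5, 3]
  pop 6: indeg[0]->0; indeg[4]->0 | ready=[0, 4] | order so far=[1, 2, 5, 3, 6]
  pop 0: no out-edges | ready=[4] | order so far=[1, 2, 5, 3, 6, 0]
  pop 4: no out-edges | ready=[] | order so far=[1, 2, 5, 3, 6, 0, 4]
New canonical toposort: [1, 2, 5, 3, 6, 0, 4]
Compare positions:
  Node 0: index 6 -> 5 (moved)
  Node 1: index 0 -> 0 (same)
  Node 2: index 1 -> 1 (same)
  Node 3: index 4 -> 3 (moved)
  Node 4: index 2 -> 6 (moved)
  Node 5: index 3 -> 2 (moved)
  Node 6: index 5 -> 4 (moved)
Nodes that changed position: 0 3 4 5 6

Answer: 0 3 4 5 6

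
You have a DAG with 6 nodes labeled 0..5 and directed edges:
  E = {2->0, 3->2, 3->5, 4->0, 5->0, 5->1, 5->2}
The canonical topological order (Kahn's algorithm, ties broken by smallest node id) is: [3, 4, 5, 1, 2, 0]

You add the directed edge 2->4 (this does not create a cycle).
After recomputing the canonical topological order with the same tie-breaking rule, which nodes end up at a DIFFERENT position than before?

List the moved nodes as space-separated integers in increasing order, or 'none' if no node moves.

Answer: 1 2 4 5

Derivation:
Old toposort: [3, 4, 5, 1, 2, 0]
Added edge 2->4
Recompute Kahn (smallest-id tiebreak):
  initial in-degrees: [3, 1, 2, 0, 1, 1]
  ready (indeg=0): [3]
  pop 3: indeg[2]->1; indeg[5]->0 | ready=[5] | order so far=[3]
  pop 5: indeg[0]->2; indeg[1]->0; indeg[2]->0 | ready=[1, 2] | order so far=[3, 5]
  pop 1: no out-edges | ready=[2] | order so far=[3, 5, 1]
  pop 2: indeg[0]->1; indeg[4]->0 | ready=[4] | order so far=[3, 5, 1, 2]
  pop 4: indeg[0]->0 | ready=[0] | order so far=[3, 5, 1, 2, 4]
  pop 0: no out-edges | ready=[] | order so far=[3, 5, 1, 2, 4, 0]
New canonical toposort: [3, 5, 1, 2, 4, 0]
Compare positions:
  Node 0: index 5 -> 5 (same)
  Node 1: index 3 -> 2 (moved)
  Node 2: index 4 -> 3 (moved)
  Node 3: index 0 -> 0 (same)
  Node 4: index 1 -> 4 (moved)
  Node 5: index 2 -> 1 (moved)
Nodes that changed position: 1 2 4 5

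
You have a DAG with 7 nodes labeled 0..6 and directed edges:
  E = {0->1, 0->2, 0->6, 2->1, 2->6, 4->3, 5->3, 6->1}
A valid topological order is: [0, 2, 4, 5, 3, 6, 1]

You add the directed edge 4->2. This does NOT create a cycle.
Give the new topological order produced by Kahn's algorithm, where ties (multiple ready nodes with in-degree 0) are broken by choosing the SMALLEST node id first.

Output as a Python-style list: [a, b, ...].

Old toposort: [0, 2, 4, 5, 3, 6, 1]
Added edge: 4->2
Position of 4 (2) > position of 2 (1). Must reorder: 4 must now come before 2.
Run Kahn's algorithm (break ties by smallest node id):
  initial in-degrees: [0, 3, 2, 2, 0, 0, 2]
  ready (indeg=0): [0, 4, 5]
  pop 0: indeg[1]->2; indeg[2]->1; indeg[6]->1 | ready=[4, 5] | order so far=[0]
  pop 4: indeg[2]->0; indeg[3]->1 | ready=[2, 5] | order so far=[0, 4]
  pop 2: indeg[1]->1; indeg[6]->0 | ready=[5, 6] | order so far=[0, 4, 2]
  pop 5: indeg[3]->0 | ready=[3, 6] | order so far=[0, 4, 2, 5]
  pop 3: no out-edges | ready=[6] | order so far=[0, 4, 2, 5, 3]
  pop 6: indeg[1]->0 | ready=[1] | order so far=[0, 4, 2, 5, 3, 6]
  pop 1: no out-edges | ready=[] | order so far=[0, 4, 2, 5, 3, 6, 1]
  Result: [0, 4, 2, 5, 3, 6, 1]

Answer: [0, 4, 2, 5, 3, 6, 1]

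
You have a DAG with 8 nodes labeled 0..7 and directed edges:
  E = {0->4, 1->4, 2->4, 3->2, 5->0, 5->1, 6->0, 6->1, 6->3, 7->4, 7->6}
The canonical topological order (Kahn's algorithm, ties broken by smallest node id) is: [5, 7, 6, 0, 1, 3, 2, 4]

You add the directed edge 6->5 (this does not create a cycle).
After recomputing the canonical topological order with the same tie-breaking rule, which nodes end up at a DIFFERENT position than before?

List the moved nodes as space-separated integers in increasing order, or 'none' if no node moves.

Answer: 0 1 2 3 5 6 7

Derivation:
Old toposort: [5, 7, 6, 0, 1, 3, 2, 4]
Added edge 6->5
Recompute Kahn (smallest-id tiebreak):
  initial in-degrees: [2, 2, 1, 1, 4, 1, 1, 0]
  ready (indeg=0): [7]
  pop 7: indeg[4]->3; indeg[6]->0 | ready=[6] | order so far=[7]
  pop 6: indeg[0]->1; indeg[1]->1; indeg[3]->0; indeg[5]->0 | ready=[3, 5] | order so far=[7, 6]
  pop 3: indeg[2]->0 | ready=[2, 5] | order so far=[7, 6, 3]
  pop 2: indeg[4]->2 | ready=[5] | order so far=[7, 6, 3, 2]
  pop 5: indeg[0]->0; indeg[1]->0 | ready=[0, 1] | order so far=[7, 6, 3, 2, 5]
  pop 0: indeg[4]->1 | ready=[1] | order so far=[7, 6, 3, 2, 5, 0]
  pop 1: indeg[4]->0 | ready=[4] | order so far=[7, 6, 3, 2, 5, 0, 1]
  pop 4: no out-edges | ready=[] | order so far=[7, 6, 3, 2, 5, 0, 1, 4]
New canonical toposort: [7, 6, 3, 2, 5, 0, 1, 4]
Compare positions:
  Node 0: index 3 -> 5 (moved)
  Node 1: index 4 -> 6 (moved)
  Node 2: index 6 -> 3 (moved)
  Node 3: index 5 -> 2 (moved)
  Node 4: index 7 -> 7 (same)
  Node 5: index 0 -> 4 (moved)
  Node 6: index 2 -> 1 (moved)
  Node 7: index 1 -> 0 (moved)
Nodes that changed position: 0 1 2 3 5 6 7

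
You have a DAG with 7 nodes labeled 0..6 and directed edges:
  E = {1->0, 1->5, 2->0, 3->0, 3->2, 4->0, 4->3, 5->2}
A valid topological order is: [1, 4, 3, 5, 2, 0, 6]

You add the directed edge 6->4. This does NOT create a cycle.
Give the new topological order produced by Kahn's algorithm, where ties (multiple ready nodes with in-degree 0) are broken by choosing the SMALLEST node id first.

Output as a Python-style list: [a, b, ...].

Answer: [1, 5, 6, 4, 3, 2, 0]

Derivation:
Old toposort: [1, 4, 3, 5, 2, 0, 6]
Added edge: 6->4
Position of 6 (6) > position of 4 (1). Must reorder: 6 must now come before 4.
Run Kahn's algorithm (break ties by smallest node id):
  initial in-degrees: [4, 0, 2, 1, 1, 1, 0]
  ready (indeg=0): [1, 6]
  pop 1: indeg[0]->3; indeg[5]->0 | ready=[5, 6] | order so far=[1]
  pop 5: indeg[2]->1 | ready=[6] | order so far=[1, 5]
  pop 6: indeg[4]->0 | ready=[4] | order so far=[1, 5, 6]
  pop 4: indeg[0]->2; indeg[3]->0 | ready=[3] | order so far=[1, 5, 6, 4]
  pop 3: indeg[0]->1; indeg[2]->0 | ready=[2] | order so far=[1, 5, 6, 4, 3]
  pop 2: indeg[0]->0 | ready=[0] | order so far=[1, 5, 6, 4, 3, 2]
  pop 0: no out-edges | ready=[] | order so far=[1, 5, 6, 4, 3, 2, 0]
  Result: [1, 5, 6, 4, 3, 2, 0]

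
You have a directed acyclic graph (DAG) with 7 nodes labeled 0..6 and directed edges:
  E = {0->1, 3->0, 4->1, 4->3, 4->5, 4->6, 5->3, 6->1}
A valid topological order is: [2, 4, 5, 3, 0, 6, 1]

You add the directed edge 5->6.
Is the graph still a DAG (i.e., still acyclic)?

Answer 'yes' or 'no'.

Given toposort: [2, 4, 5, 3, 0, 6, 1]
Position of 5: index 2; position of 6: index 5
New edge 5->6: forward
Forward edge: respects the existing order. Still a DAG, same toposort still valid.
Still a DAG? yes

Answer: yes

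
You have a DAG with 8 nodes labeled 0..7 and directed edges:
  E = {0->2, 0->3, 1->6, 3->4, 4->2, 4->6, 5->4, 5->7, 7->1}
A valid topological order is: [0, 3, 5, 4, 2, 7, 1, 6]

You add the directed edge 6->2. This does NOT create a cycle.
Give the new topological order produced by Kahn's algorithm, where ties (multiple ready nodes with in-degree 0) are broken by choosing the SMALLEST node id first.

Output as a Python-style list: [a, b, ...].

Answer: [0, 3, 5, 4, 7, 1, 6, 2]

Derivation:
Old toposort: [0, 3, 5, 4, 2, 7, 1, 6]
Added edge: 6->2
Position of 6 (7) > position of 2 (4). Must reorder: 6 must now come before 2.
Run Kahn's algorithm (break ties by smallest node id):
  initial in-degrees: [0, 1, 3, 1, 2, 0, 2, 1]
  ready (indeg=0): [0, 5]
  pop 0: indeg[2]->2; indeg[3]->0 | ready=[3, 5] | order so far=[0]
  pop 3: indeg[4]->1 | ready=[5] | order so far=[0, 3]
  pop 5: indeg[4]->0; indeg[7]->0 | ready=[4, 7] | order so far=[0, 3, 5]
  pop 4: indeg[2]->1; indeg[6]->1 | ready=[7] | order so far=[0, 3, 5, 4]
  pop 7: indeg[1]->0 | ready=[1] | order so far=[0, 3, 5, 4, 7]
  pop 1: indeg[6]->0 | ready=[6] | order so far=[0, 3, 5, 4, 7, 1]
  pop 6: indeg[2]->0 | ready=[2] | order so far=[0, 3, 5, 4, 7, 1, 6]
  pop 2: no out-edges | ready=[] | order so far=[0, 3, 5, 4, 7, 1, 6, 2]
  Result: [0, 3, 5, 4, 7, 1, 6, 2]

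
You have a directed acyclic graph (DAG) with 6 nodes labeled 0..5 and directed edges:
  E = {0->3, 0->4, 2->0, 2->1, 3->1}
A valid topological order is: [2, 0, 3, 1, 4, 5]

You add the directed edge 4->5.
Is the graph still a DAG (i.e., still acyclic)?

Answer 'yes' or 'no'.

Answer: yes

Derivation:
Given toposort: [2, 0, 3, 1, 4, 5]
Position of 4: index 4; position of 5: index 5
New edge 4->5: forward
Forward edge: respects the existing order. Still a DAG, same toposort still valid.
Still a DAG? yes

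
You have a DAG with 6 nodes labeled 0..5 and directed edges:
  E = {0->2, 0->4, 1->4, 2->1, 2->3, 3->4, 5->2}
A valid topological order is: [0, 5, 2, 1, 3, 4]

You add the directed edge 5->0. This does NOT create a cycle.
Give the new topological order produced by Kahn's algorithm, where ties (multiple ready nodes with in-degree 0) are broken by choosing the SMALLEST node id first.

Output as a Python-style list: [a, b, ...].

Answer: [5, 0, 2, 1, 3, 4]

Derivation:
Old toposort: [0, 5, 2, 1, 3, 4]
Added edge: 5->0
Position of 5 (1) > position of 0 (0). Must reorder: 5 must now come before 0.
Run Kahn's algorithm (break ties by smallest node id):
  initial in-degrees: [1, 1, 2, 1, 3, 0]
  ready (indeg=0): [5]
  pop 5: indeg[0]->0; indeg[2]->1 | ready=[0] | order so far=[5]
  pop 0: indeg[2]->0; indeg[4]->2 | ready=[2] | order so far=[5, 0]
  pop 2: indeg[1]->0; indeg[3]->0 | ready=[1, 3] | order so far=[5, 0, 2]
  pop 1: indeg[4]->1 | ready=[3] | order so far=[5, 0, 2, 1]
  pop 3: indeg[4]->0 | ready=[4] | order so far=[5, 0, 2, 1, 3]
  pop 4: no out-edges | ready=[] | order so far=[5, 0, 2, 1, 3, 4]
  Result: [5, 0, 2, 1, 3, 4]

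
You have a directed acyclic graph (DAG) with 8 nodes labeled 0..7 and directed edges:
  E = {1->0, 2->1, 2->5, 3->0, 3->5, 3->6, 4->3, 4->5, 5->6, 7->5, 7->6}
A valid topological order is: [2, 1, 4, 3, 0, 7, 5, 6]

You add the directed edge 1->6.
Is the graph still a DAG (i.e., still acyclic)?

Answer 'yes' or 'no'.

Answer: yes

Derivation:
Given toposort: [2, 1, 4, 3, 0, 7, 5, 6]
Position of 1: index 1; position of 6: index 7
New edge 1->6: forward
Forward edge: respects the existing order. Still a DAG, same toposort still valid.
Still a DAG? yes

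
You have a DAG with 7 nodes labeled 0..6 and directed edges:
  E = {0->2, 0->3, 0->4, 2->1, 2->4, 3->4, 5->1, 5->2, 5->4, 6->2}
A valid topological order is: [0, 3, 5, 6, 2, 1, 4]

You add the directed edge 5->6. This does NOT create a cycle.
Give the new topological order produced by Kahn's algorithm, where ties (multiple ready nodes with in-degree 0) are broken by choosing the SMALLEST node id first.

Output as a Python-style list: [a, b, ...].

Old toposort: [0, 3, 5, 6, 2, 1, 4]
Added edge: 5->6
Position of 5 (2) < position of 6 (3). Old order still valid.
Run Kahn's algorithm (break ties by smallest node id):
  initial in-degrees: [0, 2, 3, 1, 4, 0, 1]
  ready (indeg=0): [0, 5]
  pop 0: indeg[2]->2; indeg[3]->0; indeg[4]->3 | ready=[3, 5] | order so far=[0]
  pop 3: indeg[4]->2 | ready=[5] | order so far=[0, 3]
  pop 5: indeg[1]->1; indeg[2]->1; indeg[4]->1; indeg[6]->0 | ready=[6] | order so far=[0, 3, 5]
  pop 6: indeg[2]->0 | ready=[2] | order so far=[0, 3, 5, 6]
  pop 2: indeg[1]->0; indeg[4]->0 | ready=[1, 4] | order so far=[0, 3, 5, 6, 2]
  pop 1: no out-edges | ready=[4] | order so far=[0, 3, 5, 6, 2, 1]
  pop 4: no out-edges | ready=[] | order so far=[0, 3, 5, 6, 2, 1, 4]
  Result: [0, 3, 5, 6, 2, 1, 4]

Answer: [0, 3, 5, 6, 2, 1, 4]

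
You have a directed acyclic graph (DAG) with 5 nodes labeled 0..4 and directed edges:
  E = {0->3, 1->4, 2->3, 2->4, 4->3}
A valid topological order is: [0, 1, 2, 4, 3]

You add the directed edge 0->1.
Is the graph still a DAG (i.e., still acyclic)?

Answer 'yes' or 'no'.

Given toposort: [0, 1, 2, 4, 3]
Position of 0: index 0; position of 1: index 1
New edge 0->1: forward
Forward edge: respects the existing order. Still a DAG, same toposort still valid.
Still a DAG? yes

Answer: yes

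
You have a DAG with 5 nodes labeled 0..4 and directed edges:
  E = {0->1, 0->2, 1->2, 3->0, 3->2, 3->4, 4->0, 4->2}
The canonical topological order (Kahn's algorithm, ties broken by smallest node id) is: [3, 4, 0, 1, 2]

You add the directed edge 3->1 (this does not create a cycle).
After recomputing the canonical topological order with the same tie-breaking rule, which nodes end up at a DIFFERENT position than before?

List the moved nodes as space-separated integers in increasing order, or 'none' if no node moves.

Answer: none

Derivation:
Old toposort: [3, 4, 0, 1, 2]
Added edge 3->1
Recompute Kahn (smallest-id tiebreak):
  initial in-degrees: [2, 2, 4, 0, 1]
  ready (indeg=0): [3]
  pop 3: indeg[0]->1; indeg[1]->1; indeg[2]->3; indeg[4]->0 | ready=[4] | order so far=[3]
  pop 4: indeg[0]->0; indeg[2]->2 | ready=[0] | order so far=[3, 4]
  pop 0: indeg[1]->0; indeg[2]->1 | ready=[1] | order so far=[3, 4, 0]
  pop 1: indeg[2]->0 | ready=[2] | order so far=[3, 4, 0, 1]
  pop 2: no out-edges | ready=[] | order so far=[3, 4, 0, 1, 2]
New canonical toposort: [3, 4, 0, 1, 2]
Compare positions:
  Node 0: index 2 -> 2 (same)
  Node 1: index 3 -> 3 (same)
  Node 2: index 4 -> 4 (same)
  Node 3: index 0 -> 0 (same)
  Node 4: index 1 -> 1 (same)
Nodes that changed position: none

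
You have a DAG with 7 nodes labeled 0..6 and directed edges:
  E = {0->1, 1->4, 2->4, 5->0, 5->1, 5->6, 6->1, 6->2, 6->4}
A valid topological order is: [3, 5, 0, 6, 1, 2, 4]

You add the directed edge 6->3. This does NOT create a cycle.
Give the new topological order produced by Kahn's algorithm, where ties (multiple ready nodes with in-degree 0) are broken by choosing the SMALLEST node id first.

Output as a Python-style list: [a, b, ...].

Answer: [5, 0, 6, 1, 2, 3, 4]

Derivation:
Old toposort: [3, 5, 0, 6, 1, 2, 4]
Added edge: 6->3
Position of 6 (3) > position of 3 (0). Must reorder: 6 must now come before 3.
Run Kahn's algorithm (break ties by smallest node id):
  initial in-degrees: [1, 3, 1, 1, 3, 0, 1]
  ready (indeg=0): [5]
  pop 5: indeg[0]->0; indeg[1]->2; indeg[6]->0 | ready=[0, 6] | order so far=[5]
  pop 0: indeg[1]->1 | ready=[6] | order so far=[5, 0]
  pop 6: indeg[1]->0; indeg[2]->0; indeg[3]->0; indeg[4]->2 | ready=[1, 2, 3] | order so far=[5, 0, 6]
  pop 1: indeg[4]->1 | ready=[2, 3] | order so far=[5, 0, 6, 1]
  pop 2: indeg[4]->0 | ready=[3, 4] | order so far=[5, 0, 6, 1, 2]
  pop 3: no out-edges | ready=[4] | order so far=[5, 0, 6, 1, 2, 3]
  pop 4: no out-edges | ready=[] | order so far=[5, 0, 6, 1, 2, 3, 4]
  Result: [5, 0, 6, 1, 2, 3, 4]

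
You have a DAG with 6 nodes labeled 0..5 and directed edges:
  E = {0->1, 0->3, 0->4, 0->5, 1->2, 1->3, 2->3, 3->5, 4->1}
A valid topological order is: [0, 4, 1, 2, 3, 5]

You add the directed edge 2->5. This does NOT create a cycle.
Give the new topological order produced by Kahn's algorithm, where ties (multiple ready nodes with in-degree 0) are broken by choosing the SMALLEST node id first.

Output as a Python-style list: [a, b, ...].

Old toposort: [0, 4, 1, 2, 3, 5]
Added edge: 2->5
Position of 2 (3) < position of 5 (5). Old order still valid.
Run Kahn's algorithm (break ties by smallest node id):
  initial in-degrees: [0, 2, 1, 3, 1, 3]
  ready (indeg=0): [0]
  pop 0: indeg[1]->1; indeg[3]->2; indeg[4]->0; indeg[5]->2 | ready=[4] | order so far=[0]
  pop 4: indeg[1]->0 | ready=[1] | order so far=[0, 4]
  pop 1: indeg[2]->0; indeg[3]->1 | ready=[2] | order so far=[0, 4, 1]
  pop 2: indeg[3]->0; indeg[5]->1 | ready=[3] | order so far=[0, 4, 1, 2]
  pop 3: indeg[5]->0 | ready=[5] | order so far=[0, 4, 1, 2, 3]
  pop 5: no out-edges | ready=[] | order so far=[0, 4, 1, 2, 3, 5]
  Result: [0, 4, 1, 2, 3, 5]

Answer: [0, 4, 1, 2, 3, 5]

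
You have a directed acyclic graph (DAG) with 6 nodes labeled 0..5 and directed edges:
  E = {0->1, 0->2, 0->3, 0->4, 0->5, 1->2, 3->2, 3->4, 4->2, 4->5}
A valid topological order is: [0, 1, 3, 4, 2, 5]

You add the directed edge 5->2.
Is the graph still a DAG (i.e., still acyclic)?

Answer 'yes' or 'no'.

Answer: yes

Derivation:
Given toposort: [0, 1, 3, 4, 2, 5]
Position of 5: index 5; position of 2: index 4
New edge 5->2: backward (u after v in old order)
Backward edge: old toposort is now invalid. Check if this creates a cycle.
Does 2 already reach 5? Reachable from 2: [2]. NO -> still a DAG (reorder needed).
Still a DAG? yes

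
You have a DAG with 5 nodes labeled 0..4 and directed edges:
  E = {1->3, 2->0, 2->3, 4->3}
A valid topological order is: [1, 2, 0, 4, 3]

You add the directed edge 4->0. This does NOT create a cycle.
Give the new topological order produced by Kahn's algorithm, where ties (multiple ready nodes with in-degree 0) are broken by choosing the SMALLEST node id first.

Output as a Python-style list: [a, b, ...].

Old toposort: [1, 2, 0, 4, 3]
Added edge: 4->0
Position of 4 (3) > position of 0 (2). Must reorder: 4 must now come before 0.
Run Kahn's algorithm (break ties by smallest node id):
  initial in-degrees: [2, 0, 0, 3, 0]
  ready (indeg=0): [1, 2, 4]
  pop 1: indeg[3]->2 | ready=[2, 4] | order so far=[1]
  pop 2: indeg[0]->1; indeg[3]->1 | ready=[4] | order so far=[1, 2]
  pop 4: indeg[0]->0; indeg[3]->0 | ready=[0, 3] | order so far=[1, 2, 4]
  pop 0: no out-edges | ready=[3] | order so far=[1, 2, 4, 0]
  pop 3: no out-edges | ready=[] | order so far=[1, 2, 4, 0, 3]
  Result: [1, 2, 4, 0, 3]

Answer: [1, 2, 4, 0, 3]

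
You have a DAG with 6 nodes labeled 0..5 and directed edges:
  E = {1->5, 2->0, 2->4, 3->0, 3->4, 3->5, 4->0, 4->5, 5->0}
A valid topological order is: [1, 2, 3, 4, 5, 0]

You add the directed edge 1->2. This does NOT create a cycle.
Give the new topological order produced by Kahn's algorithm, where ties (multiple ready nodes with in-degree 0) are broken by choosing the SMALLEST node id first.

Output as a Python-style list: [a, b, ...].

Answer: [1, 2, 3, 4, 5, 0]

Derivation:
Old toposort: [1, 2, 3, 4, 5, 0]
Added edge: 1->2
Position of 1 (0) < position of 2 (1). Old order still valid.
Run Kahn's algorithm (break ties by smallest node id):
  initial in-degrees: [4, 0, 1, 0, 2, 3]
  ready (indeg=0): [1, 3]
  pop 1: indeg[2]->0; indeg[5]->2 | ready=[2, 3] | order so far=[1]
  pop 2: indeg[0]->3; indeg[4]->1 | ready=[3] | order so far=[1, 2]
  pop 3: indeg[0]->2; indeg[4]->0; indeg[5]->1 | ready=[4] | order so far=[1, 2, 3]
  pop 4: indeg[0]->1; indeg[5]->0 | ready=[5] | order so far=[1, 2, 3, 4]
  pop 5: indeg[0]->0 | ready=[0] | order so far=[1, 2, 3, 4, 5]
  pop 0: no out-edges | ready=[] | order so far=[1, 2, 3, 4, 5, 0]
  Result: [1, 2, 3, 4, 5, 0]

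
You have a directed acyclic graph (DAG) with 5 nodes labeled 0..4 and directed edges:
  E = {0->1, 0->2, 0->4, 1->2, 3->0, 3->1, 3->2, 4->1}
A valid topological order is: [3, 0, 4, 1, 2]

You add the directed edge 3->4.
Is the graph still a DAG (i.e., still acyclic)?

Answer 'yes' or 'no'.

Given toposort: [3, 0, 4, 1, 2]
Position of 3: index 0; position of 4: index 2
New edge 3->4: forward
Forward edge: respects the existing order. Still a DAG, same toposort still valid.
Still a DAG? yes

Answer: yes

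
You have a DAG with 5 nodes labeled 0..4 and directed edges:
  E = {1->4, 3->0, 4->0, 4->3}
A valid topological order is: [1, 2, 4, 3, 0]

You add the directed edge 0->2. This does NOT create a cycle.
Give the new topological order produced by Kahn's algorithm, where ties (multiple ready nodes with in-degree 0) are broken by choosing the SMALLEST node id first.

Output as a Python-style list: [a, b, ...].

Old toposort: [1, 2, 4, 3, 0]
Added edge: 0->2
Position of 0 (4) > position of 2 (1). Must reorder: 0 must now come before 2.
Run Kahn's algorithm (break ties by smallest node id):
  initial in-degrees: [2, 0, 1, 1, 1]
  ready (indeg=0): [1]
  pop 1: indeg[4]->0 | ready=[4] | order so far=[1]
  pop 4: indeg[0]->1; indeg[3]->0 | ready=[3] | order so far=[1, 4]
  pop 3: indeg[0]->0 | ready=[0] | order so far=[1, 4, 3]
  pop 0: indeg[2]->0 | ready=[2] | order so far=[1, 4, 3, 0]
  pop 2: no out-edges | ready=[] | order so far=[1, 4, 3, 0, 2]
  Result: [1, 4, 3, 0, 2]

Answer: [1, 4, 3, 0, 2]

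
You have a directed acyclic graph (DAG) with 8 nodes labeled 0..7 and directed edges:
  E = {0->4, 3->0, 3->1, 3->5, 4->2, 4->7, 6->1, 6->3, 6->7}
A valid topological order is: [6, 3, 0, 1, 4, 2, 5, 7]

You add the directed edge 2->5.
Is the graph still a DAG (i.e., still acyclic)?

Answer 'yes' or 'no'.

Given toposort: [6, 3, 0, 1, 4, 2, 5, 7]
Position of 2: index 5; position of 5: index 6
New edge 2->5: forward
Forward edge: respects the existing order. Still a DAG, same toposort still valid.
Still a DAG? yes

Answer: yes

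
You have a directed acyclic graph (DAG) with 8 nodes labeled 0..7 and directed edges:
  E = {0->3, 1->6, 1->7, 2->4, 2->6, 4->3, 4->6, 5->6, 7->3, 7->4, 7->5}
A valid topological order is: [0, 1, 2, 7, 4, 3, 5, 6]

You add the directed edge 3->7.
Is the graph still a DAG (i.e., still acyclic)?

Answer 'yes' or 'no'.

Given toposort: [0, 1, 2, 7, 4, 3, 5, 6]
Position of 3: index 5; position of 7: index 3
New edge 3->7: backward (u after v in old order)
Backward edge: old toposort is now invalid. Check if this creates a cycle.
Does 7 already reach 3? Reachable from 7: [3, 4, 5, 6, 7]. YES -> cycle!
Still a DAG? no

Answer: no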